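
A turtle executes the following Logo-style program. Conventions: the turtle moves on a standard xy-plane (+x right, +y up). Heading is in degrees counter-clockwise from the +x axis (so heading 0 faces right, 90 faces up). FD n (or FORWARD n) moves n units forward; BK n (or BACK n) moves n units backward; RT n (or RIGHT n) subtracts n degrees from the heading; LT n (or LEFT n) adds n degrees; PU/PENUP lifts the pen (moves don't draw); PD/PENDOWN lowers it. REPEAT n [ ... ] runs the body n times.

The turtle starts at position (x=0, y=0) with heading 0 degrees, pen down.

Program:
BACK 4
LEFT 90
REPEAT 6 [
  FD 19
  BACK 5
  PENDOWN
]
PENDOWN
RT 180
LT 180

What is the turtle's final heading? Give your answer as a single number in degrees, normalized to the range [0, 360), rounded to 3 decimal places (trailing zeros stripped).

Answer: 90

Derivation:
Executing turtle program step by step:
Start: pos=(0,0), heading=0, pen down
BK 4: (0,0) -> (-4,0) [heading=0, draw]
LT 90: heading 0 -> 90
REPEAT 6 [
  -- iteration 1/6 --
  FD 19: (-4,0) -> (-4,19) [heading=90, draw]
  BK 5: (-4,19) -> (-4,14) [heading=90, draw]
  PD: pen down
  -- iteration 2/6 --
  FD 19: (-4,14) -> (-4,33) [heading=90, draw]
  BK 5: (-4,33) -> (-4,28) [heading=90, draw]
  PD: pen down
  -- iteration 3/6 --
  FD 19: (-4,28) -> (-4,47) [heading=90, draw]
  BK 5: (-4,47) -> (-4,42) [heading=90, draw]
  PD: pen down
  -- iteration 4/6 --
  FD 19: (-4,42) -> (-4,61) [heading=90, draw]
  BK 5: (-4,61) -> (-4,56) [heading=90, draw]
  PD: pen down
  -- iteration 5/6 --
  FD 19: (-4,56) -> (-4,75) [heading=90, draw]
  BK 5: (-4,75) -> (-4,70) [heading=90, draw]
  PD: pen down
  -- iteration 6/6 --
  FD 19: (-4,70) -> (-4,89) [heading=90, draw]
  BK 5: (-4,89) -> (-4,84) [heading=90, draw]
  PD: pen down
]
PD: pen down
RT 180: heading 90 -> 270
LT 180: heading 270 -> 90
Final: pos=(-4,84), heading=90, 13 segment(s) drawn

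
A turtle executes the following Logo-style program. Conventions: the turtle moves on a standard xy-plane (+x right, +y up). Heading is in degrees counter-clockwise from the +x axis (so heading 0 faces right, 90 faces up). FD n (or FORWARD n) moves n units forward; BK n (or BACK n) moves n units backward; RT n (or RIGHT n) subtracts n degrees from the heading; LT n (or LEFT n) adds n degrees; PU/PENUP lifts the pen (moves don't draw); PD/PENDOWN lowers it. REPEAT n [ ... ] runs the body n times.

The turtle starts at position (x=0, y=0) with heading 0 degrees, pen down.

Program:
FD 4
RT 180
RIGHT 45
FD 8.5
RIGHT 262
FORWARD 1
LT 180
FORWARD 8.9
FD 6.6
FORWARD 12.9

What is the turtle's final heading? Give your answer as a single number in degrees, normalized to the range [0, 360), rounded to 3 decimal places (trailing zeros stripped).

Executing turtle program step by step:
Start: pos=(0,0), heading=0, pen down
FD 4: (0,0) -> (4,0) [heading=0, draw]
RT 180: heading 0 -> 180
RT 45: heading 180 -> 135
FD 8.5: (4,0) -> (-2.01,6.01) [heading=135, draw]
RT 262: heading 135 -> 233
FD 1: (-2.01,6.01) -> (-2.612,5.212) [heading=233, draw]
LT 180: heading 233 -> 53
FD 8.9: (-2.612,5.212) -> (2.744,12.32) [heading=53, draw]
FD 6.6: (2.744,12.32) -> (6.716,17.591) [heading=53, draw]
FD 12.9: (6.716,17.591) -> (14.479,27.893) [heading=53, draw]
Final: pos=(14.479,27.893), heading=53, 6 segment(s) drawn

Answer: 53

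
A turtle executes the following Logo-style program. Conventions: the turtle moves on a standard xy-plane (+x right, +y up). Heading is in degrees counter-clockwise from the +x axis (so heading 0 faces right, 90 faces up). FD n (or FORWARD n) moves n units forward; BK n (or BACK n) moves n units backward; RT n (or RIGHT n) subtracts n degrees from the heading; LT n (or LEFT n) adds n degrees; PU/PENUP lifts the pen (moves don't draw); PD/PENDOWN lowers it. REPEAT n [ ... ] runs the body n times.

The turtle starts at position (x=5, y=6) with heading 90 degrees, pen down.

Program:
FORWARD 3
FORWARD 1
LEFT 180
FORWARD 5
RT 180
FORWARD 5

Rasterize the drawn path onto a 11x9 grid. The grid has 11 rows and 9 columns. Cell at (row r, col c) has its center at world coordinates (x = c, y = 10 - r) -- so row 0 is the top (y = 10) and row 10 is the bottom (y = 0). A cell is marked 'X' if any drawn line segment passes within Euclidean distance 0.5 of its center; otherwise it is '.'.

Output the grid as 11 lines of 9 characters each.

Answer: .....X...
.....X...
.....X...
.....X...
.....X...
.....X...
.........
.........
.........
.........
.........

Derivation:
Segment 0: (5,6) -> (5,9)
Segment 1: (5,9) -> (5,10)
Segment 2: (5,10) -> (5,5)
Segment 3: (5,5) -> (5,10)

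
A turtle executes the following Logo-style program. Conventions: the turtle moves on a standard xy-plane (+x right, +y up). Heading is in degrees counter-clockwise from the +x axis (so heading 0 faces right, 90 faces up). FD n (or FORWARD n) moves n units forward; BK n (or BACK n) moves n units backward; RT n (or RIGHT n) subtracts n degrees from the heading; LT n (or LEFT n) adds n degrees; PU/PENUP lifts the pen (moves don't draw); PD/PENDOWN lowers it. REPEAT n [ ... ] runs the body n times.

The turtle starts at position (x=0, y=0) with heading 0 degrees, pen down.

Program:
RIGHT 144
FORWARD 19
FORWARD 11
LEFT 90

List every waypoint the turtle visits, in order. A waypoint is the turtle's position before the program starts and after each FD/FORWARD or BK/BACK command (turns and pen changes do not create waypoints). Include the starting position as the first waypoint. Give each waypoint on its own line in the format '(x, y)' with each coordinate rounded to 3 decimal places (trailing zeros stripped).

Answer: (0, 0)
(-15.371, -11.168)
(-24.271, -17.634)

Derivation:
Executing turtle program step by step:
Start: pos=(0,0), heading=0, pen down
RT 144: heading 0 -> 216
FD 19: (0,0) -> (-15.371,-11.168) [heading=216, draw]
FD 11: (-15.371,-11.168) -> (-24.271,-17.634) [heading=216, draw]
LT 90: heading 216 -> 306
Final: pos=(-24.271,-17.634), heading=306, 2 segment(s) drawn
Waypoints (3 total):
(0, 0)
(-15.371, -11.168)
(-24.271, -17.634)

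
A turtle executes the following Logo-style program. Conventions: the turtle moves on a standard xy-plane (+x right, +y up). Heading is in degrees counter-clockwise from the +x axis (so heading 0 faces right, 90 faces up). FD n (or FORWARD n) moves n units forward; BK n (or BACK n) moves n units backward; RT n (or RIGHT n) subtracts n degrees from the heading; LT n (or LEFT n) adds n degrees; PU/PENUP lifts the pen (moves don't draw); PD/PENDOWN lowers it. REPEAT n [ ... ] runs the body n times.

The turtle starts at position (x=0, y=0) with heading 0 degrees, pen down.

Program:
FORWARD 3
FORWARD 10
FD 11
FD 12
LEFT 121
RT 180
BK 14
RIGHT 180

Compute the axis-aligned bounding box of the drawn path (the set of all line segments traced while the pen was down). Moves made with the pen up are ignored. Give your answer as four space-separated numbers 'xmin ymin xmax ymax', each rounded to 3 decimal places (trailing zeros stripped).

Answer: 0 0 36 12

Derivation:
Executing turtle program step by step:
Start: pos=(0,0), heading=0, pen down
FD 3: (0,0) -> (3,0) [heading=0, draw]
FD 10: (3,0) -> (13,0) [heading=0, draw]
FD 11: (13,0) -> (24,0) [heading=0, draw]
FD 12: (24,0) -> (36,0) [heading=0, draw]
LT 121: heading 0 -> 121
RT 180: heading 121 -> 301
BK 14: (36,0) -> (28.789,12) [heading=301, draw]
RT 180: heading 301 -> 121
Final: pos=(28.789,12), heading=121, 5 segment(s) drawn

Segment endpoints: x in {0, 3, 13, 24, 28.789, 36}, y in {0, 12}
xmin=0, ymin=0, xmax=36, ymax=12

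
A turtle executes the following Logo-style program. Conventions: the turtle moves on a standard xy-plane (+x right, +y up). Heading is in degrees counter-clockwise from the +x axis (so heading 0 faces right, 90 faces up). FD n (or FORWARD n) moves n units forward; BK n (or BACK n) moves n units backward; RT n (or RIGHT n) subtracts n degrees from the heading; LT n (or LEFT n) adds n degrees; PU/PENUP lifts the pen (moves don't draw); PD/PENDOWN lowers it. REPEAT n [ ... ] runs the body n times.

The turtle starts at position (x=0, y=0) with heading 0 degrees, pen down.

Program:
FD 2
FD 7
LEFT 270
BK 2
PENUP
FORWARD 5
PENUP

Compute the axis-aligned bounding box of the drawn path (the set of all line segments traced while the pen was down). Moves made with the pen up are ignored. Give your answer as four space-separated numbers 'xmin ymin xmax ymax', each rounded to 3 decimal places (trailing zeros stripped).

Executing turtle program step by step:
Start: pos=(0,0), heading=0, pen down
FD 2: (0,0) -> (2,0) [heading=0, draw]
FD 7: (2,0) -> (9,0) [heading=0, draw]
LT 270: heading 0 -> 270
BK 2: (9,0) -> (9,2) [heading=270, draw]
PU: pen up
FD 5: (9,2) -> (9,-3) [heading=270, move]
PU: pen up
Final: pos=(9,-3), heading=270, 3 segment(s) drawn

Segment endpoints: x in {0, 2, 9}, y in {0, 2}
xmin=0, ymin=0, xmax=9, ymax=2

Answer: 0 0 9 2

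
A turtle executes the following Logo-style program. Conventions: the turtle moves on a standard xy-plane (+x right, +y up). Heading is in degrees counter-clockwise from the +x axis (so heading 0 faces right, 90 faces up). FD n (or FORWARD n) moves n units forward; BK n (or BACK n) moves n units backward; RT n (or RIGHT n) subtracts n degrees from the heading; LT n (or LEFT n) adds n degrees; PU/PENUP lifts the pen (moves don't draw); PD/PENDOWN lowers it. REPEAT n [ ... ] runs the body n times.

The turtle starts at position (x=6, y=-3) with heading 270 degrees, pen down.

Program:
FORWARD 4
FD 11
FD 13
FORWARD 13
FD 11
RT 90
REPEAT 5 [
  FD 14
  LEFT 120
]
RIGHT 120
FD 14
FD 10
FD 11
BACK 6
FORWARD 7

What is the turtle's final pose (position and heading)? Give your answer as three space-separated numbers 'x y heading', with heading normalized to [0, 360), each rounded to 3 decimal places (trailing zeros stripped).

Answer: 17 -98.301 300

Derivation:
Executing turtle program step by step:
Start: pos=(6,-3), heading=270, pen down
FD 4: (6,-3) -> (6,-7) [heading=270, draw]
FD 11: (6,-7) -> (6,-18) [heading=270, draw]
FD 13: (6,-18) -> (6,-31) [heading=270, draw]
FD 13: (6,-31) -> (6,-44) [heading=270, draw]
FD 11: (6,-44) -> (6,-55) [heading=270, draw]
RT 90: heading 270 -> 180
REPEAT 5 [
  -- iteration 1/5 --
  FD 14: (6,-55) -> (-8,-55) [heading=180, draw]
  LT 120: heading 180 -> 300
  -- iteration 2/5 --
  FD 14: (-8,-55) -> (-1,-67.124) [heading=300, draw]
  LT 120: heading 300 -> 60
  -- iteration 3/5 --
  FD 14: (-1,-67.124) -> (6,-55) [heading=60, draw]
  LT 120: heading 60 -> 180
  -- iteration 4/5 --
  FD 14: (6,-55) -> (-8,-55) [heading=180, draw]
  LT 120: heading 180 -> 300
  -- iteration 5/5 --
  FD 14: (-8,-55) -> (-1,-67.124) [heading=300, draw]
  LT 120: heading 300 -> 60
]
RT 120: heading 60 -> 300
FD 14: (-1,-67.124) -> (6,-79.249) [heading=300, draw]
FD 10: (6,-79.249) -> (11,-87.909) [heading=300, draw]
FD 11: (11,-87.909) -> (16.5,-97.435) [heading=300, draw]
BK 6: (16.5,-97.435) -> (13.5,-92.239) [heading=300, draw]
FD 7: (13.5,-92.239) -> (17,-98.301) [heading=300, draw]
Final: pos=(17,-98.301), heading=300, 15 segment(s) drawn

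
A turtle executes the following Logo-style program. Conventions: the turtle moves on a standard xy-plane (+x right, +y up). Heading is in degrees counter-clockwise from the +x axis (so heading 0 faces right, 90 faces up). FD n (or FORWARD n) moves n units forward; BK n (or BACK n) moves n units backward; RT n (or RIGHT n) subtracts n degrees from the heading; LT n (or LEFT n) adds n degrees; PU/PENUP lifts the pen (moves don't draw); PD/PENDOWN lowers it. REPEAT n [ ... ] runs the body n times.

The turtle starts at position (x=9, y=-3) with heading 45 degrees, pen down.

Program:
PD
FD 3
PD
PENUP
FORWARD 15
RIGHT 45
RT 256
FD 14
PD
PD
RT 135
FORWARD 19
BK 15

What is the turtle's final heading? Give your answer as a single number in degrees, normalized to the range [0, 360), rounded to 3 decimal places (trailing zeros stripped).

Executing turtle program step by step:
Start: pos=(9,-3), heading=45, pen down
PD: pen down
FD 3: (9,-3) -> (11.121,-0.879) [heading=45, draw]
PD: pen down
PU: pen up
FD 15: (11.121,-0.879) -> (21.728,9.728) [heading=45, move]
RT 45: heading 45 -> 0
RT 256: heading 0 -> 104
FD 14: (21.728,9.728) -> (18.341,23.312) [heading=104, move]
PD: pen down
PD: pen down
RT 135: heading 104 -> 329
FD 19: (18.341,23.312) -> (34.627,13.526) [heading=329, draw]
BK 15: (34.627,13.526) -> (21.77,21.252) [heading=329, draw]
Final: pos=(21.77,21.252), heading=329, 3 segment(s) drawn

Answer: 329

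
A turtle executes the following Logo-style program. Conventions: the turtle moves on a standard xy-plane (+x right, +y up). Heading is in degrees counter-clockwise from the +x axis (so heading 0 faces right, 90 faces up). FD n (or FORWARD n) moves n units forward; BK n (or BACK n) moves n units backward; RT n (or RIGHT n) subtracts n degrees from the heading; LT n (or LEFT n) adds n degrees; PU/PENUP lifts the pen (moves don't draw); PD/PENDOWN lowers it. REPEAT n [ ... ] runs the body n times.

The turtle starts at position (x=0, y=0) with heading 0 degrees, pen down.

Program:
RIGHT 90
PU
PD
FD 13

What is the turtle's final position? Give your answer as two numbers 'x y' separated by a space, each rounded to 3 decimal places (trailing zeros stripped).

Answer: 0 -13

Derivation:
Executing turtle program step by step:
Start: pos=(0,0), heading=0, pen down
RT 90: heading 0 -> 270
PU: pen up
PD: pen down
FD 13: (0,0) -> (0,-13) [heading=270, draw]
Final: pos=(0,-13), heading=270, 1 segment(s) drawn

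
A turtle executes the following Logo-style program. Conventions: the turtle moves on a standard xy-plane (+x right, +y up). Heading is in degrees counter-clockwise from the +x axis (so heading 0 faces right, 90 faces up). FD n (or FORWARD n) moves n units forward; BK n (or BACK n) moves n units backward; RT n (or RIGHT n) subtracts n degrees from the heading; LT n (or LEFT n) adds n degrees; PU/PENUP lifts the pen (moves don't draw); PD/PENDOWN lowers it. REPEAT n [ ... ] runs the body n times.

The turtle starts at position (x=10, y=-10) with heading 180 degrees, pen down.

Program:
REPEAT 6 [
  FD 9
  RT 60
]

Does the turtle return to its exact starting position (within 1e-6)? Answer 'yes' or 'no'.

Answer: yes

Derivation:
Executing turtle program step by step:
Start: pos=(10,-10), heading=180, pen down
REPEAT 6 [
  -- iteration 1/6 --
  FD 9: (10,-10) -> (1,-10) [heading=180, draw]
  RT 60: heading 180 -> 120
  -- iteration 2/6 --
  FD 9: (1,-10) -> (-3.5,-2.206) [heading=120, draw]
  RT 60: heading 120 -> 60
  -- iteration 3/6 --
  FD 9: (-3.5,-2.206) -> (1,5.588) [heading=60, draw]
  RT 60: heading 60 -> 0
  -- iteration 4/6 --
  FD 9: (1,5.588) -> (10,5.588) [heading=0, draw]
  RT 60: heading 0 -> 300
  -- iteration 5/6 --
  FD 9: (10,5.588) -> (14.5,-2.206) [heading=300, draw]
  RT 60: heading 300 -> 240
  -- iteration 6/6 --
  FD 9: (14.5,-2.206) -> (10,-10) [heading=240, draw]
  RT 60: heading 240 -> 180
]
Final: pos=(10,-10), heading=180, 6 segment(s) drawn

Start position: (10, -10)
Final position: (10, -10)
Distance = 0; < 1e-6 -> CLOSED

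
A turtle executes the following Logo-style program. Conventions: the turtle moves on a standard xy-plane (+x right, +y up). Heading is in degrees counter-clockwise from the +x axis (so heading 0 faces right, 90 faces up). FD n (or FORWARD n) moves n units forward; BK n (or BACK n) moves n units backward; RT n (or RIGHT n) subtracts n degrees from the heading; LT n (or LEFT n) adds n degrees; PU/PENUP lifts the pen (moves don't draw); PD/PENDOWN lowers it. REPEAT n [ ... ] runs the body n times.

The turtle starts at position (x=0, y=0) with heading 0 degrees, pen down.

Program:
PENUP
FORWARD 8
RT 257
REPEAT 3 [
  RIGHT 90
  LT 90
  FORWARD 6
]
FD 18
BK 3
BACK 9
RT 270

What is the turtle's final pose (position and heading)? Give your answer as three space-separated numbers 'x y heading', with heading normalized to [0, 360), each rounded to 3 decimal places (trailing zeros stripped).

Executing turtle program step by step:
Start: pos=(0,0), heading=0, pen down
PU: pen up
FD 8: (0,0) -> (8,0) [heading=0, move]
RT 257: heading 0 -> 103
REPEAT 3 [
  -- iteration 1/3 --
  RT 90: heading 103 -> 13
  LT 90: heading 13 -> 103
  FD 6: (8,0) -> (6.65,5.846) [heading=103, move]
  -- iteration 2/3 --
  RT 90: heading 103 -> 13
  LT 90: heading 13 -> 103
  FD 6: (6.65,5.846) -> (5.301,11.692) [heading=103, move]
  -- iteration 3/3 --
  RT 90: heading 103 -> 13
  LT 90: heading 13 -> 103
  FD 6: (5.301,11.692) -> (3.951,17.539) [heading=103, move]
]
FD 18: (3.951,17.539) -> (-0.098,35.077) [heading=103, move]
BK 3: (-0.098,35.077) -> (0.577,32.154) [heading=103, move]
BK 9: (0.577,32.154) -> (2.601,23.385) [heading=103, move]
RT 270: heading 103 -> 193
Final: pos=(2.601,23.385), heading=193, 0 segment(s) drawn

Answer: 2.601 23.385 193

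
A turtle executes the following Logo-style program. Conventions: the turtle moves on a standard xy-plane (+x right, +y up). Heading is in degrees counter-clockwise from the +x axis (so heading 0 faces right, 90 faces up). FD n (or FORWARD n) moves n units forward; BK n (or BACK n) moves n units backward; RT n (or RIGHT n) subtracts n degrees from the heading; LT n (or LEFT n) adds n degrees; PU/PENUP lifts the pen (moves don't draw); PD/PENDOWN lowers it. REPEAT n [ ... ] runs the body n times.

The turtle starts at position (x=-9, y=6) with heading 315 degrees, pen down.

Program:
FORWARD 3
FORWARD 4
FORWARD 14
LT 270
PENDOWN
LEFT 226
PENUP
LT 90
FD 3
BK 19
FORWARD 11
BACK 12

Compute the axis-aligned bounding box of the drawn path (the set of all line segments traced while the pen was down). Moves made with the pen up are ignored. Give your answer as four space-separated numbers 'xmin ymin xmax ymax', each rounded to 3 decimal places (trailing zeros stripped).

Answer: -9 -8.849 5.849 6

Derivation:
Executing turtle program step by step:
Start: pos=(-9,6), heading=315, pen down
FD 3: (-9,6) -> (-6.879,3.879) [heading=315, draw]
FD 4: (-6.879,3.879) -> (-4.05,1.05) [heading=315, draw]
FD 14: (-4.05,1.05) -> (5.849,-8.849) [heading=315, draw]
LT 270: heading 315 -> 225
PD: pen down
LT 226: heading 225 -> 91
PU: pen up
LT 90: heading 91 -> 181
FD 3: (5.849,-8.849) -> (2.85,-8.902) [heading=181, move]
BK 19: (2.85,-8.902) -> (21.847,-8.57) [heading=181, move]
FD 11: (21.847,-8.57) -> (10.848,-8.762) [heading=181, move]
BK 12: (10.848,-8.762) -> (22.847,-8.553) [heading=181, move]
Final: pos=(22.847,-8.553), heading=181, 3 segment(s) drawn

Segment endpoints: x in {-9, -6.879, -4.05, 5.849}, y in {-8.849, 1.05, 3.879, 6}
xmin=-9, ymin=-8.849, xmax=5.849, ymax=6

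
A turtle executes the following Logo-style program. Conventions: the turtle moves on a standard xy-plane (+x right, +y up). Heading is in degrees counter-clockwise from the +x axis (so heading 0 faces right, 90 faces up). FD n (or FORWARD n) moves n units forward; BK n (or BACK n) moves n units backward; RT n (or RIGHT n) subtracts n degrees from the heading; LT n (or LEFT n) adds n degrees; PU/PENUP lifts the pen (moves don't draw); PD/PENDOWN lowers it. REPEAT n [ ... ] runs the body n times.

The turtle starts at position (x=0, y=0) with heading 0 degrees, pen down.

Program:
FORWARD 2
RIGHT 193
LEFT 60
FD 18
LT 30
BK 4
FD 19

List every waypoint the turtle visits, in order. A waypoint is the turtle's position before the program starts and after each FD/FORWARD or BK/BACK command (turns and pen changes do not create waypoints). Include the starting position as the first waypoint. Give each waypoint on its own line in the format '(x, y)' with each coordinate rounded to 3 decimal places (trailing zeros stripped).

Answer: (0, 0)
(2, 0)
(-10.276, -13.164)
(-9.376, -9.267)
(-13.65, -27.78)

Derivation:
Executing turtle program step by step:
Start: pos=(0,0), heading=0, pen down
FD 2: (0,0) -> (2,0) [heading=0, draw]
RT 193: heading 0 -> 167
LT 60: heading 167 -> 227
FD 18: (2,0) -> (-10.276,-13.164) [heading=227, draw]
LT 30: heading 227 -> 257
BK 4: (-10.276,-13.164) -> (-9.376,-9.267) [heading=257, draw]
FD 19: (-9.376,-9.267) -> (-13.65,-27.78) [heading=257, draw]
Final: pos=(-13.65,-27.78), heading=257, 4 segment(s) drawn
Waypoints (5 total):
(0, 0)
(2, 0)
(-10.276, -13.164)
(-9.376, -9.267)
(-13.65, -27.78)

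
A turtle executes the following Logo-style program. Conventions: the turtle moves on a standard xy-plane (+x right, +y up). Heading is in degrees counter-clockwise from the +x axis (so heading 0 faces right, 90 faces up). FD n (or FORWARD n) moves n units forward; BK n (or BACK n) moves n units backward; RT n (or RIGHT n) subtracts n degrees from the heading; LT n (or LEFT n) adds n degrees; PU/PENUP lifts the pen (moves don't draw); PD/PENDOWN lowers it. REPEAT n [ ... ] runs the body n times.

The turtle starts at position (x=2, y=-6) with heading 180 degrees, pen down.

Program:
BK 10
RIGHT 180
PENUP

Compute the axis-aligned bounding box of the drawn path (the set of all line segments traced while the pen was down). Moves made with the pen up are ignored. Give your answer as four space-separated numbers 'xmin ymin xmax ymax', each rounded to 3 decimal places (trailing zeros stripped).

Answer: 2 -6 12 -6

Derivation:
Executing turtle program step by step:
Start: pos=(2,-6), heading=180, pen down
BK 10: (2,-6) -> (12,-6) [heading=180, draw]
RT 180: heading 180 -> 0
PU: pen up
Final: pos=(12,-6), heading=0, 1 segment(s) drawn

Segment endpoints: x in {2, 12}, y in {-6, -6}
xmin=2, ymin=-6, xmax=12, ymax=-6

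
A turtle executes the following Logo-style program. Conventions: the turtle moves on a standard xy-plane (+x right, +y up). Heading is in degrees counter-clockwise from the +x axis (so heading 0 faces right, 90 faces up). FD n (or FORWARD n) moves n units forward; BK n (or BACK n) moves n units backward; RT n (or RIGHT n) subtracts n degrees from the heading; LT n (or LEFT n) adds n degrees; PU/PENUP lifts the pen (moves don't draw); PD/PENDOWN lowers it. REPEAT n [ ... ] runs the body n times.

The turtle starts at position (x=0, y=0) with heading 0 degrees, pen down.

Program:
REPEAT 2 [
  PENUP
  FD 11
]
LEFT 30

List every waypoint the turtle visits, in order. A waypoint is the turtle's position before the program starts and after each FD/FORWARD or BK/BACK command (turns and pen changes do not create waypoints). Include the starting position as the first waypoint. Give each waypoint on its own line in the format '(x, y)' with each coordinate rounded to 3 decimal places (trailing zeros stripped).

Executing turtle program step by step:
Start: pos=(0,0), heading=0, pen down
REPEAT 2 [
  -- iteration 1/2 --
  PU: pen up
  FD 11: (0,0) -> (11,0) [heading=0, move]
  -- iteration 2/2 --
  PU: pen up
  FD 11: (11,0) -> (22,0) [heading=0, move]
]
LT 30: heading 0 -> 30
Final: pos=(22,0), heading=30, 0 segment(s) drawn
Waypoints (3 total):
(0, 0)
(11, 0)
(22, 0)

Answer: (0, 0)
(11, 0)
(22, 0)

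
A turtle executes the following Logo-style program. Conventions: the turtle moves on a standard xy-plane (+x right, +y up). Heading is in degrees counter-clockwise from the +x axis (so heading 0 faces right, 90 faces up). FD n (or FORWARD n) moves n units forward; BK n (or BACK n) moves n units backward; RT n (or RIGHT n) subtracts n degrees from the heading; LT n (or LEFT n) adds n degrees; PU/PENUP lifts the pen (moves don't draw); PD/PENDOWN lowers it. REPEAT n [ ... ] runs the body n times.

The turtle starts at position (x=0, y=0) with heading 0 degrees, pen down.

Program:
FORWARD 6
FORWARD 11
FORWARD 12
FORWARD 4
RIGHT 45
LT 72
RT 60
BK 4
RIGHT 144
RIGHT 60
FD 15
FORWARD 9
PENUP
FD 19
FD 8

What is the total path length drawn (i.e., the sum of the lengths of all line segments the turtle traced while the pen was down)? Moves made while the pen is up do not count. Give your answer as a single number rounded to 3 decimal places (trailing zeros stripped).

Answer: 61

Derivation:
Executing turtle program step by step:
Start: pos=(0,0), heading=0, pen down
FD 6: (0,0) -> (6,0) [heading=0, draw]
FD 11: (6,0) -> (17,0) [heading=0, draw]
FD 12: (17,0) -> (29,0) [heading=0, draw]
FD 4: (29,0) -> (33,0) [heading=0, draw]
RT 45: heading 0 -> 315
LT 72: heading 315 -> 27
RT 60: heading 27 -> 327
BK 4: (33,0) -> (29.645,2.179) [heading=327, draw]
RT 144: heading 327 -> 183
RT 60: heading 183 -> 123
FD 15: (29.645,2.179) -> (21.476,14.759) [heading=123, draw]
FD 9: (21.476,14.759) -> (16.574,22.307) [heading=123, draw]
PU: pen up
FD 19: (16.574,22.307) -> (6.226,38.241) [heading=123, move]
FD 8: (6.226,38.241) -> (1.869,44.951) [heading=123, move]
Final: pos=(1.869,44.951), heading=123, 7 segment(s) drawn

Segment lengths:
  seg 1: (0,0) -> (6,0), length = 6
  seg 2: (6,0) -> (17,0), length = 11
  seg 3: (17,0) -> (29,0), length = 12
  seg 4: (29,0) -> (33,0), length = 4
  seg 5: (33,0) -> (29.645,2.179), length = 4
  seg 6: (29.645,2.179) -> (21.476,14.759), length = 15
  seg 7: (21.476,14.759) -> (16.574,22.307), length = 9
Total = 61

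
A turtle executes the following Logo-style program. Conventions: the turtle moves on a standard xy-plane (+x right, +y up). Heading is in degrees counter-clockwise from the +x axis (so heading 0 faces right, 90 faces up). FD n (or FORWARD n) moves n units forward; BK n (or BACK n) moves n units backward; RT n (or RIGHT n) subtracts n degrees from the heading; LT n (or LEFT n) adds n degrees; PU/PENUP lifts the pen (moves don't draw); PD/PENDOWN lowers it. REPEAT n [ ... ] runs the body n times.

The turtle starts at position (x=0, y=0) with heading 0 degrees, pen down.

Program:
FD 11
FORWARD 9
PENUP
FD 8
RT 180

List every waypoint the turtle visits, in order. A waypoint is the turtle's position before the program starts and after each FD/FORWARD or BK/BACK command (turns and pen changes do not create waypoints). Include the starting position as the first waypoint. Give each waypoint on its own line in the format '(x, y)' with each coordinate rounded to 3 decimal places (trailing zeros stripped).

Executing turtle program step by step:
Start: pos=(0,0), heading=0, pen down
FD 11: (0,0) -> (11,0) [heading=0, draw]
FD 9: (11,0) -> (20,0) [heading=0, draw]
PU: pen up
FD 8: (20,0) -> (28,0) [heading=0, move]
RT 180: heading 0 -> 180
Final: pos=(28,0), heading=180, 2 segment(s) drawn
Waypoints (4 total):
(0, 0)
(11, 0)
(20, 0)
(28, 0)

Answer: (0, 0)
(11, 0)
(20, 0)
(28, 0)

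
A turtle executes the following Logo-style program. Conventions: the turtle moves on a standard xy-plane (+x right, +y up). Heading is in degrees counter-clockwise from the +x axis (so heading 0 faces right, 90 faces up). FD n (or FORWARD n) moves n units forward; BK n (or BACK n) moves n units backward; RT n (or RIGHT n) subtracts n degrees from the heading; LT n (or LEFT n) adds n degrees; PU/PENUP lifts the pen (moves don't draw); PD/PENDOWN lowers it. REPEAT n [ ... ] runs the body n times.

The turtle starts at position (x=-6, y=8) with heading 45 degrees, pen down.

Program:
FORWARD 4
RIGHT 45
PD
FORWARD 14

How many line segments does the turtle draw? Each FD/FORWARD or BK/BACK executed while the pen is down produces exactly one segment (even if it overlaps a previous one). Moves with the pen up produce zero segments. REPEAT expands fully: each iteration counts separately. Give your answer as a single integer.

Executing turtle program step by step:
Start: pos=(-6,8), heading=45, pen down
FD 4: (-6,8) -> (-3.172,10.828) [heading=45, draw]
RT 45: heading 45 -> 0
PD: pen down
FD 14: (-3.172,10.828) -> (10.828,10.828) [heading=0, draw]
Final: pos=(10.828,10.828), heading=0, 2 segment(s) drawn
Segments drawn: 2

Answer: 2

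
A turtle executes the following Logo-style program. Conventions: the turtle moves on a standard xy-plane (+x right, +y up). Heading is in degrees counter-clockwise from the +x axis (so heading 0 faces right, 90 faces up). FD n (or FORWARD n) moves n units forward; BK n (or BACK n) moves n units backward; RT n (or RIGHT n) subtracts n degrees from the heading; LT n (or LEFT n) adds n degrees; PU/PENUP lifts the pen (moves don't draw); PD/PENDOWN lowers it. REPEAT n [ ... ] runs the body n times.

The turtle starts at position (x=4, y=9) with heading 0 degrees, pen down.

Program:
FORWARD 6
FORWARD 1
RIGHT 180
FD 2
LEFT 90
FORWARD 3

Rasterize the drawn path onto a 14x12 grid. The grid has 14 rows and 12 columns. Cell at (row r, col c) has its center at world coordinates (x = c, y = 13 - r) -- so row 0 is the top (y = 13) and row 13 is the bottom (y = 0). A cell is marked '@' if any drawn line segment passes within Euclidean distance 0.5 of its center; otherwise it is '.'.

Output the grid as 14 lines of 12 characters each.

Segment 0: (4,9) -> (10,9)
Segment 1: (10,9) -> (11,9)
Segment 2: (11,9) -> (9,9)
Segment 3: (9,9) -> (9,6)

Answer: ............
............
............
............
....@@@@@@@@
.........@..
.........@..
.........@..
............
............
............
............
............
............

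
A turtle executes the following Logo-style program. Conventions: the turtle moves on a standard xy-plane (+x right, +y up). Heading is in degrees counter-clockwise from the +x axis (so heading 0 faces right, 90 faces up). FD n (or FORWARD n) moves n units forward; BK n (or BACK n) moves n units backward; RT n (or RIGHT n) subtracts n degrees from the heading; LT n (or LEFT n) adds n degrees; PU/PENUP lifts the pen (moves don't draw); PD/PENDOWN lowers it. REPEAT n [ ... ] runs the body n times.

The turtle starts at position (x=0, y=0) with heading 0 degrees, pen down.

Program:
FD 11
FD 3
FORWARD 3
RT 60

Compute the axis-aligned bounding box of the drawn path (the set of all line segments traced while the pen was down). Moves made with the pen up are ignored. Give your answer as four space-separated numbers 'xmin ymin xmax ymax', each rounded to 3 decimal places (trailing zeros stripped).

Executing turtle program step by step:
Start: pos=(0,0), heading=0, pen down
FD 11: (0,0) -> (11,0) [heading=0, draw]
FD 3: (11,0) -> (14,0) [heading=0, draw]
FD 3: (14,0) -> (17,0) [heading=0, draw]
RT 60: heading 0 -> 300
Final: pos=(17,0), heading=300, 3 segment(s) drawn

Segment endpoints: x in {0, 11, 14, 17}, y in {0}
xmin=0, ymin=0, xmax=17, ymax=0

Answer: 0 0 17 0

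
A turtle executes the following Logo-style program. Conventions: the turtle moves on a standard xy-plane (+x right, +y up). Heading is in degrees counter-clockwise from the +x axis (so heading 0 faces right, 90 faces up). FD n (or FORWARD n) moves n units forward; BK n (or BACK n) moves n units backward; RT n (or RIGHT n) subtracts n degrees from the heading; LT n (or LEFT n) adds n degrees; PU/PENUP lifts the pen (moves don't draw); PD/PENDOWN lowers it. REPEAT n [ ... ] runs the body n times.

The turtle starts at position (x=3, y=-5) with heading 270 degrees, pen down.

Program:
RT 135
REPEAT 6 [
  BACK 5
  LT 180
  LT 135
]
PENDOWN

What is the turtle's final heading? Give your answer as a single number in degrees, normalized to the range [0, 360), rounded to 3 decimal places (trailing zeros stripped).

Executing turtle program step by step:
Start: pos=(3,-5), heading=270, pen down
RT 135: heading 270 -> 135
REPEAT 6 [
  -- iteration 1/6 --
  BK 5: (3,-5) -> (6.536,-8.536) [heading=135, draw]
  LT 180: heading 135 -> 315
  LT 135: heading 315 -> 90
  -- iteration 2/6 --
  BK 5: (6.536,-8.536) -> (6.536,-13.536) [heading=90, draw]
  LT 180: heading 90 -> 270
  LT 135: heading 270 -> 45
  -- iteration 3/6 --
  BK 5: (6.536,-13.536) -> (3,-17.071) [heading=45, draw]
  LT 180: heading 45 -> 225
  LT 135: heading 225 -> 0
  -- iteration 4/6 --
  BK 5: (3,-17.071) -> (-2,-17.071) [heading=0, draw]
  LT 180: heading 0 -> 180
  LT 135: heading 180 -> 315
  -- iteration 5/6 --
  BK 5: (-2,-17.071) -> (-5.536,-13.536) [heading=315, draw]
  LT 180: heading 315 -> 135
  LT 135: heading 135 -> 270
  -- iteration 6/6 --
  BK 5: (-5.536,-13.536) -> (-5.536,-8.536) [heading=270, draw]
  LT 180: heading 270 -> 90
  LT 135: heading 90 -> 225
]
PD: pen down
Final: pos=(-5.536,-8.536), heading=225, 6 segment(s) drawn

Answer: 225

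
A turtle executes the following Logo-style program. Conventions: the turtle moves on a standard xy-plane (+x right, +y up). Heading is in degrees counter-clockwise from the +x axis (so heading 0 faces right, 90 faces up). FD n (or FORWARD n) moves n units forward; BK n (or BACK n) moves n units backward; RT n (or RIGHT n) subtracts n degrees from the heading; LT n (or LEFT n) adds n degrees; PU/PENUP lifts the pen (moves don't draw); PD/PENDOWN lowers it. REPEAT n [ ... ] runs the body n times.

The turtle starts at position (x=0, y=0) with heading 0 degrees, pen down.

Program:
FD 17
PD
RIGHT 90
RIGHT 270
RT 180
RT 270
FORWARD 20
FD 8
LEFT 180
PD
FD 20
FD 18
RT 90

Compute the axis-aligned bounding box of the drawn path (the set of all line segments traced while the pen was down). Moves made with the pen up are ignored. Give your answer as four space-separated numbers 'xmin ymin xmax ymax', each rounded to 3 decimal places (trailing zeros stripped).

Executing turtle program step by step:
Start: pos=(0,0), heading=0, pen down
FD 17: (0,0) -> (17,0) [heading=0, draw]
PD: pen down
RT 90: heading 0 -> 270
RT 270: heading 270 -> 0
RT 180: heading 0 -> 180
RT 270: heading 180 -> 270
FD 20: (17,0) -> (17,-20) [heading=270, draw]
FD 8: (17,-20) -> (17,-28) [heading=270, draw]
LT 180: heading 270 -> 90
PD: pen down
FD 20: (17,-28) -> (17,-8) [heading=90, draw]
FD 18: (17,-8) -> (17,10) [heading=90, draw]
RT 90: heading 90 -> 0
Final: pos=(17,10), heading=0, 5 segment(s) drawn

Segment endpoints: x in {0, 17, 17, 17, 17}, y in {-28, -20, -8, 0, 10}
xmin=0, ymin=-28, xmax=17, ymax=10

Answer: 0 -28 17 10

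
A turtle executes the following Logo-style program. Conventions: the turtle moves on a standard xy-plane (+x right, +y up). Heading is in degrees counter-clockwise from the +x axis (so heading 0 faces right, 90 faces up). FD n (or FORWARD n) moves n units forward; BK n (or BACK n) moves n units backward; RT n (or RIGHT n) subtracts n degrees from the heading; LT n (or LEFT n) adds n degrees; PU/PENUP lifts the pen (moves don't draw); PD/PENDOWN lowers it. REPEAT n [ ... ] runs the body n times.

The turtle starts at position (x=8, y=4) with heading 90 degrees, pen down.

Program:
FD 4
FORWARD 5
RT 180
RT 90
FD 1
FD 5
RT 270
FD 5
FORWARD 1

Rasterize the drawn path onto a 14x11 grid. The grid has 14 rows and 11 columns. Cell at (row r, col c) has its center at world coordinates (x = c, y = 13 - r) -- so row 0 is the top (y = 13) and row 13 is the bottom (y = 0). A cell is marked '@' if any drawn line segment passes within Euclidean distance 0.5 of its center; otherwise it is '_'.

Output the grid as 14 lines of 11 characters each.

Segment 0: (8,4) -> (8,8)
Segment 1: (8,8) -> (8,13)
Segment 2: (8,13) -> (7,13)
Segment 3: (7,13) -> (2,13)
Segment 4: (2,13) -> (2,8)
Segment 5: (2,8) -> (2,7)

Answer: __@@@@@@@__
__@_____@__
__@_____@__
__@_____@__
__@_____@__
__@_____@__
__@_____@__
________@__
________@__
________@__
___________
___________
___________
___________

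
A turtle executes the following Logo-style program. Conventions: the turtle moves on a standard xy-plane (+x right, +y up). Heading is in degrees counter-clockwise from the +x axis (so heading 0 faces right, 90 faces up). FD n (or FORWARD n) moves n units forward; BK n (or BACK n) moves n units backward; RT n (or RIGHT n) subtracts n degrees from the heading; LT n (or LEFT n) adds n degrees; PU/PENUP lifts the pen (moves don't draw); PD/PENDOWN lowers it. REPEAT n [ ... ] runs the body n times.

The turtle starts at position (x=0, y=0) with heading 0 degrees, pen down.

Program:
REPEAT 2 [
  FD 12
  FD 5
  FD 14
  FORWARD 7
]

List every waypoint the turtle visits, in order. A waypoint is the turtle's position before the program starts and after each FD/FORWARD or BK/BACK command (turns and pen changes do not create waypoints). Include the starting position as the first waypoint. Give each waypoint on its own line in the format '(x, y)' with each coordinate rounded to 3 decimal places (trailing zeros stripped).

Answer: (0, 0)
(12, 0)
(17, 0)
(31, 0)
(38, 0)
(50, 0)
(55, 0)
(69, 0)
(76, 0)

Derivation:
Executing turtle program step by step:
Start: pos=(0,0), heading=0, pen down
REPEAT 2 [
  -- iteration 1/2 --
  FD 12: (0,0) -> (12,0) [heading=0, draw]
  FD 5: (12,0) -> (17,0) [heading=0, draw]
  FD 14: (17,0) -> (31,0) [heading=0, draw]
  FD 7: (31,0) -> (38,0) [heading=0, draw]
  -- iteration 2/2 --
  FD 12: (38,0) -> (50,0) [heading=0, draw]
  FD 5: (50,0) -> (55,0) [heading=0, draw]
  FD 14: (55,0) -> (69,0) [heading=0, draw]
  FD 7: (69,0) -> (76,0) [heading=0, draw]
]
Final: pos=(76,0), heading=0, 8 segment(s) drawn
Waypoints (9 total):
(0, 0)
(12, 0)
(17, 0)
(31, 0)
(38, 0)
(50, 0)
(55, 0)
(69, 0)
(76, 0)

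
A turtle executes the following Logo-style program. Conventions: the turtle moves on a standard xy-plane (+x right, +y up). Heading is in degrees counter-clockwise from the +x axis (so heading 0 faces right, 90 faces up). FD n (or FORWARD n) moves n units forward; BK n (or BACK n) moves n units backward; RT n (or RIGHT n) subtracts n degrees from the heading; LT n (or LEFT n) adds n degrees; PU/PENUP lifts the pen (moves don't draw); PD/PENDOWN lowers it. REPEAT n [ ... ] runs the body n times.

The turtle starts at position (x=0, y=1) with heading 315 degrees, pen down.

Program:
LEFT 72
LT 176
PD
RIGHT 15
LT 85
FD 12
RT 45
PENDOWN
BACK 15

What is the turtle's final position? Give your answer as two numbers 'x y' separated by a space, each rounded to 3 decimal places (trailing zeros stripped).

Executing turtle program step by step:
Start: pos=(0,1), heading=315, pen down
LT 72: heading 315 -> 27
LT 176: heading 27 -> 203
PD: pen down
RT 15: heading 203 -> 188
LT 85: heading 188 -> 273
FD 12: (0,1) -> (0.628,-10.984) [heading=273, draw]
RT 45: heading 273 -> 228
PD: pen down
BK 15: (0.628,-10.984) -> (10.665,0.164) [heading=228, draw]
Final: pos=(10.665,0.164), heading=228, 2 segment(s) drawn

Answer: 10.665 0.164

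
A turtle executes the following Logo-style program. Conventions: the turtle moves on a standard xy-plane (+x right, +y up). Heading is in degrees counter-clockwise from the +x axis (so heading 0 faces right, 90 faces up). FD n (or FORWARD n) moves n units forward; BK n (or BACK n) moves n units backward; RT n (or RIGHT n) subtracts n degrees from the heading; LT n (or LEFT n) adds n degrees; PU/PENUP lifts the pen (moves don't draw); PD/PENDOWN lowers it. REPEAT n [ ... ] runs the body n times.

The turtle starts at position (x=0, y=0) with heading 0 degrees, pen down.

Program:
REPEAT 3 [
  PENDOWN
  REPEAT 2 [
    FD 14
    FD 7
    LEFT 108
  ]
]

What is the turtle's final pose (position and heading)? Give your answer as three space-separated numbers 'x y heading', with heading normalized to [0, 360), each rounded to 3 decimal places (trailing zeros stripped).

Executing turtle program step by step:
Start: pos=(0,0), heading=0, pen down
REPEAT 3 [
  -- iteration 1/3 --
  PD: pen down
  REPEAT 2 [
    -- iteration 1/2 --
    FD 14: (0,0) -> (14,0) [heading=0, draw]
    FD 7: (14,0) -> (21,0) [heading=0, draw]
    LT 108: heading 0 -> 108
    -- iteration 2/2 --
    FD 14: (21,0) -> (16.674,13.315) [heading=108, draw]
    FD 7: (16.674,13.315) -> (14.511,19.972) [heading=108, draw]
    LT 108: heading 108 -> 216
  ]
  -- iteration 2/3 --
  PD: pen down
  REPEAT 2 [
    -- iteration 1/2 --
    FD 14: (14.511,19.972) -> (3.184,11.743) [heading=216, draw]
    FD 7: (3.184,11.743) -> (-2.479,7.629) [heading=216, draw]
    LT 108: heading 216 -> 324
    -- iteration 2/2 --
    FD 14: (-2.479,7.629) -> (8.848,-0.6) [heading=324, draw]
    FD 7: (8.848,-0.6) -> (14.511,-4.715) [heading=324, draw]
    LT 108: heading 324 -> 72
  ]
  -- iteration 3/3 --
  PD: pen down
  REPEAT 2 [
    -- iteration 1/2 --
    FD 14: (14.511,-4.715) -> (18.837,8.6) [heading=72, draw]
    FD 7: (18.837,8.6) -> (21,15.257) [heading=72, draw]
    LT 108: heading 72 -> 180
    -- iteration 2/2 --
    FD 14: (21,15.257) -> (7,15.257) [heading=180, draw]
    FD 7: (7,15.257) -> (0,15.257) [heading=180, draw]
    LT 108: heading 180 -> 288
  ]
]
Final: pos=(0,15.257), heading=288, 12 segment(s) drawn

Answer: 0 15.257 288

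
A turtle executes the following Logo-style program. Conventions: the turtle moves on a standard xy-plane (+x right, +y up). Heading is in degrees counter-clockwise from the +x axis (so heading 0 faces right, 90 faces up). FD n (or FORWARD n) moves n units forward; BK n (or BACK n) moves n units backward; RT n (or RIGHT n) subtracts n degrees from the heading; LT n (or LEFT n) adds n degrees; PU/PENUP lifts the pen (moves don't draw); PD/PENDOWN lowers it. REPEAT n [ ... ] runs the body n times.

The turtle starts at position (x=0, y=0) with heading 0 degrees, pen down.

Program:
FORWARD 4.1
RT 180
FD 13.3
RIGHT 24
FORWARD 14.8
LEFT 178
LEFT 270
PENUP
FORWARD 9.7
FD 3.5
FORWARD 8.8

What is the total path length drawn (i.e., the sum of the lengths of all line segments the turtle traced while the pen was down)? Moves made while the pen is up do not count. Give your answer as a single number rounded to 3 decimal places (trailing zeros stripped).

Executing turtle program step by step:
Start: pos=(0,0), heading=0, pen down
FD 4.1: (0,0) -> (4.1,0) [heading=0, draw]
RT 180: heading 0 -> 180
FD 13.3: (4.1,0) -> (-9.2,0) [heading=180, draw]
RT 24: heading 180 -> 156
FD 14.8: (-9.2,0) -> (-22.72,6.02) [heading=156, draw]
LT 178: heading 156 -> 334
LT 270: heading 334 -> 244
PU: pen up
FD 9.7: (-22.72,6.02) -> (-26.973,-2.699) [heading=244, move]
FD 3.5: (-26.973,-2.699) -> (-28.507,-5.844) [heading=244, move]
FD 8.8: (-28.507,-5.844) -> (-32.365,-13.754) [heading=244, move]
Final: pos=(-32.365,-13.754), heading=244, 3 segment(s) drawn

Segment lengths:
  seg 1: (0,0) -> (4.1,0), length = 4.1
  seg 2: (4.1,0) -> (-9.2,0), length = 13.3
  seg 3: (-9.2,0) -> (-22.72,6.02), length = 14.8
Total = 32.2

Answer: 32.2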